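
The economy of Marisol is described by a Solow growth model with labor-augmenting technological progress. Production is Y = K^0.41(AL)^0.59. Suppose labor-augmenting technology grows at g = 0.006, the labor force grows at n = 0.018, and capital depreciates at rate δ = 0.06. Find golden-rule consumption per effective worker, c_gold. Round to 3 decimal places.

c_gold ≈ 1.775

n + g + δ = 0.018 + 0.006 + 0.06 = 0.084.
Maximizing c = f(k) − (n+g+δ)·k gives f'(k) = n+g+δ, i.e. 0.41·k^(0.41−1) = 0.084, so k_gold = (0.41/0.084)^(1/0.59) ≈ 14.6878.
y_gold = 14.6878^0.41 ≈ 3.0092.
c_gold = y_gold − (n+g+δ)·k_gold = 3.0092 − 0.084·14.6878 ≈ 1.7754.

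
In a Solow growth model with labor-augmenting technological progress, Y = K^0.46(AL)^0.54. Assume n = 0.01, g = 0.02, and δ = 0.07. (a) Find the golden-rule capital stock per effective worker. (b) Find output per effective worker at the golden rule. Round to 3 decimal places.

The effective depreciation rate is n + g + δ = 0.01 + 0.02 + 0.07 = 0.1.
Golden rule sets MPK = n+g+δ: 0.46·k^(0.46−1) = 0.1, so k_gold = (0.46/0.1)^(1/0.54) ≈ 16.8783.
y_gold = 16.8783^0.46 ≈ 3.6692.

(a) k_gold ≈ 16.878; (b) y_gold ≈ 3.669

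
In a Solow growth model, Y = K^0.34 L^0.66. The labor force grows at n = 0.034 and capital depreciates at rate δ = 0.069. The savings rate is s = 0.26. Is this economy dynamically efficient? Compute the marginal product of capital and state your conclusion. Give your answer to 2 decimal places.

Capital per worker breaks even when investment replaces (n + δ)·k; here n + δ = 0.103.
Steady-state k*: s·k^0.34 = 0.103·k gives k* = (0.26/0.103)^(1/0.66) ≈ 4.0672.
MPK = 0.34·4.0672^(-0.66) ≈ 0.1347.
MPK > n+δ = 0.103, so the economy is dynamically efficient (under-saving).

dynamically efficient; MPK ≈ 0.13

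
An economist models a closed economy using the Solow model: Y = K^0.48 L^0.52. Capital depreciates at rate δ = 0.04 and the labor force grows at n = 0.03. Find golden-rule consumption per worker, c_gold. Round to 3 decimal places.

Capital per worker breaks even when investment replaces (n + δ)·k; here n + δ = 0.07.
Setting f'(k) = n+δ gives 0.48·k^(0.48−1) = 0.07, hence k_gold = (0.48/0.07)^(1/0.52) ≈ 40.5478.
y_gold = 40.5478^0.48 ≈ 5.9132.
c_gold = y_gold − (n+δ)·k_gold = 5.9132 − 0.07·40.5478 ≈ 3.0749.

c_gold ≈ 3.075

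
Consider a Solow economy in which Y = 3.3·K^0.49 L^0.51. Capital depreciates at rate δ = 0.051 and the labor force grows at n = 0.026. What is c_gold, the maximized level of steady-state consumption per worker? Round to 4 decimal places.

Break-even investment rate: n + δ = 0.026 + 0.051 = 0.077.
Maximizing c = f(k) − (n+δ)·k gives f'(k) = n+δ, i.e. 0.49·3.3·k^(0.49−1) = 0.077, so k_gold = (0.49·3.3/0.077)^(1/0.51) ≈ 391.3694.
y_gold = 3.3·391.3694^0.49 ≈ 61.5009.
c_gold = y_gold − (n+δ)·k_gold = 61.5009 − 0.077·391.3694 ≈ 31.3655.

c_gold ≈ 31.3655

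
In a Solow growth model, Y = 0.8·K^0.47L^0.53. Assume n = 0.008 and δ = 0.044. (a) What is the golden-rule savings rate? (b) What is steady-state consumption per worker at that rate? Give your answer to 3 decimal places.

Capital per worker breaks even when investment replaces (n + δ)·k; here n + δ = 0.052.
For Cobb-Douglas, s_gold equals capital's share: s_gold = 0.47.
Maximizing c = f(k) − (n+δ)·k gives f'(k) = n+δ, i.e. 0.47·0.8·k^(0.47−1) = 0.052, so k_gold = (0.47·0.8/0.052)^(1/0.53) ≈ 41.7929.
y_gold = 0.8·41.7929^0.47 ≈ 4.6239; c_gold = (1−0.47)·y_gold ≈ 2.4507.

(a) s_gold = 0.470; (b) c_gold ≈ 2.451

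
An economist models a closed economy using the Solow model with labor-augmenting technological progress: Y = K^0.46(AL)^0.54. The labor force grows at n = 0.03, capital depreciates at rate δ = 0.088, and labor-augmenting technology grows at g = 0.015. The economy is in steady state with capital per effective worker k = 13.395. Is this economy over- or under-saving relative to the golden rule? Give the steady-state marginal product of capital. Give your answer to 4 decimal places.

over-saving; MPK ≈ 0.1133

The effective depreciation rate is n + g + δ = 0.03 + 0.015 + 0.088 = 0.133.
MPK = 0.46·k^(0.46−1) = 0.46·13.395^(-0.54) ≈ 0.1133.
MPK < 0.133, so the economy is dynamically inefficient (over-saving).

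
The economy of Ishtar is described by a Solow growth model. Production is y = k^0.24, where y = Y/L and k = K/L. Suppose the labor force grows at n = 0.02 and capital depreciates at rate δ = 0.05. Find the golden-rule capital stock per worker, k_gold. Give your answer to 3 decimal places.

Capital per worker breaks even when investment replaces (n + δ)·k; here n + δ = 0.07.
Setting f'(k) = n+δ gives 0.24·k^(0.24−1) = 0.07, hence k_gold = (0.24/0.07)^(1/0.76) ≈ 5.0594.

k_gold ≈ 5.059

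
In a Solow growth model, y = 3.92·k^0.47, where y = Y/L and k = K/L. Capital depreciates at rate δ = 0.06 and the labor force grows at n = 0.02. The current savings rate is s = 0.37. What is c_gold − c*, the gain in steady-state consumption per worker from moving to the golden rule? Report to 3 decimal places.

Capital per worker breaks even when investment replaces (n + δ)·k; here n + δ = 0.08.
Current steady state (s = 0.37): k* = (0.37·3.92/0.08)^(1/0.53) ≈ 236.7748, y* = 3.92·236.7748^0.47 ≈ 51.1946, c* = (1−0.37)·51.1946 ≈ 32.2526.
Setting f'(k) = n+δ gives 0.47·3.92·k^(0.47−1) = 0.08, hence k_gold = (0.47·3.92/0.08)^(1/0.53) ≈ 371.8484.
y_gold = 3.92·371.8484^0.47 ≈ 63.2933, c_gold = y_gold − 0.08·k_gold ≈ 33.5455.
Gain: Δc = 33.5455 − 32.2526 ≈ 1.2929.

Δc ≈ 1.293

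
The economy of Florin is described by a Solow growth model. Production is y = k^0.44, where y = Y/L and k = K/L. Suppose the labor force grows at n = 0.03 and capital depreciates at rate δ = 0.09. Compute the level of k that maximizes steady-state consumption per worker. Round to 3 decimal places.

The effective depreciation rate is n + δ = 0.03 + 0.09 = 0.12.
Maximizing c = f(k) − (n+δ)·k gives f'(k) = n+δ, i.e. 0.44·k^(0.44−1) = 0.12, so k_gold = (0.44/0.12)^(1/0.56) ≈ 10.1772.

k_gold ≈ 10.177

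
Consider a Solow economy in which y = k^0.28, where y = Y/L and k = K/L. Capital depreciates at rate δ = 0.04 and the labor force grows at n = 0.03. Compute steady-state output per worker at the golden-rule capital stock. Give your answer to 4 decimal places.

y_gold ≈ 1.7145

n + δ = 0.03 + 0.04 = 0.07.
Maximizing c = f(k) − (n+δ)·k gives f'(k) = n+δ, i.e. 0.28·k^(0.28−1) = 0.07, so k_gold = (0.28/0.07)^(1/0.72) ≈ 6.8580.
Output: y_gold = k_gold^0.28 = 6.8580^0.28 ≈ 1.7145.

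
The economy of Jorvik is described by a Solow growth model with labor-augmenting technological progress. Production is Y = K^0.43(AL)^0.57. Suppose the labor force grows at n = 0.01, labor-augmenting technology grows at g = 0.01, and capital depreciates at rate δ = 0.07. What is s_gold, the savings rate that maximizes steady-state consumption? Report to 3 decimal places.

Break-even investment rate: n + g + δ = 0.01 + 0.01 + 0.07 = 0.09.
At the golden rule MPK = n+g+δ, and in any Cobb-Douglas steady state s = (n+g+δ)·k/y = MPK·k/y = capital's share 0.43.

s_gold = 0.430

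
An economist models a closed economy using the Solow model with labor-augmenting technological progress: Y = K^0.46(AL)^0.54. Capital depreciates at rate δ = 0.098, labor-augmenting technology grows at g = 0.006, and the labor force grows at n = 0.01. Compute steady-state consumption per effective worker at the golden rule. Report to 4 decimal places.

n + g + δ = 0.01 + 0.006 + 0.098 = 0.114.
Setting f'(k) = n+g+δ gives 0.46·k^(0.46−1) = 0.114, hence k_gold = (0.46/0.114)^(1/0.54) ≈ 13.2419.
y_gold = 13.2419^0.46 ≈ 3.2817.
c_gold = y_gold − (n+g+δ)·k_gold = 3.2817 − 0.114·13.2419 ≈ 1.7721.

c_gold ≈ 1.7721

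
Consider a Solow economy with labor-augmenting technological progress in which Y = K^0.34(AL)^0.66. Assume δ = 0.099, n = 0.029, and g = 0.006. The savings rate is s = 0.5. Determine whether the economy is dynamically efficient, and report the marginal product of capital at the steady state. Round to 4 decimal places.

dynamically inefficient; MPK ≈ 0.0911

Capital per effective worker breaks even when investment replaces (n + g + δ)·k; here n + g + δ = 0.134.
Steady-state k*: s·k^0.34 = 0.134·k gives k* = (0.5/0.134)^(1/0.66) ≈ 7.3530.
MPK = 0.34·7.3530^(-0.66) ≈ 0.0911.
MPK < n+g+δ = 0.134, so the economy is dynamically inefficient (over-saving).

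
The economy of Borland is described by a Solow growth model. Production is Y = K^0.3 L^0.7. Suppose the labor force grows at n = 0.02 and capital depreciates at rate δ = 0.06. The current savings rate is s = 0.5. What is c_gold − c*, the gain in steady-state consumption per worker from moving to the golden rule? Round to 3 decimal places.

Δc ≈ 0.137

Break-even investment rate: n + δ = 0.02 + 0.06 = 0.08.
Current steady state (s = 0.5): k* = (0.5/0.08)^(1/0.7) ≈ 13.7079, y* = 13.7079^0.3 ≈ 2.1933, c* = (1−0.5)·2.1933 ≈ 1.0966.
At the golden rule the marginal product of capital equals n+δ: 0.3·k^(0.3−1) = 0.08. Solving, k_gold = (0.3/0.08)^(1/0.7) ≈ 6.6076.
y_gold = 6.6076^0.3 ≈ 1.7620, c_gold = y_gold − 0.08·k_gold ≈ 1.2334.
Gain: Δc = 1.2334 − 1.0966 ≈ 0.1368.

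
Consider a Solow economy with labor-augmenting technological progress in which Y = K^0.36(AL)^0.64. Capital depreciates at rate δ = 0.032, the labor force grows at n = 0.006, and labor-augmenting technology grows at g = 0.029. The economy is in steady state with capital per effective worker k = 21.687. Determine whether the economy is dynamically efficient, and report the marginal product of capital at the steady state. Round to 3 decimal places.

dynamically inefficient; MPK ≈ 0.050

n + g + δ = 0.006 + 0.029 + 0.032 = 0.067.
MPK = 0.36·k^(0.36−1) = 0.36·21.687^(-0.64) ≈ 0.0502.
MPK < 0.067, so the economy is dynamically inefficient (over-saving).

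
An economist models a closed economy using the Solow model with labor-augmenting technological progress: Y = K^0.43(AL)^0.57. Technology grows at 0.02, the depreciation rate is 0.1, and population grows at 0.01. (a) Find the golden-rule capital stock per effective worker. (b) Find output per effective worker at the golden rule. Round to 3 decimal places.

Break-even investment rate: n + g + δ = 0.01 + 0.02 + 0.1 = 0.13.
Maximizing c = f(k) − (n+g+δ)·k gives f'(k) = n+g+δ, i.e. 0.43·k^(0.43−1) = 0.13, so k_gold = (0.43/0.13)^(1/0.57) ≈ 8.1554.
y_gold = 8.1554^0.43 ≈ 2.4656.

(a) k_gold ≈ 8.155; (b) y_gold ≈ 2.466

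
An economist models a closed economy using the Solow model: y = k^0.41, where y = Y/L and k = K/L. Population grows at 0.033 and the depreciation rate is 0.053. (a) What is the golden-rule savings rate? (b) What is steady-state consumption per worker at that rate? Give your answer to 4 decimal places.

(a) s_gold = 0.4100; (b) c_gold ≈ 1.7466

The effective depreciation rate is n + δ = 0.033 + 0.053 = 0.086.
For Cobb-Douglas, s_gold equals capital's share: s_gold = 0.41.
Setting f'(k) = n+δ gives 0.41·k^(0.41−1) = 0.086, hence k_gold = (0.41/0.086)^(1/0.59) ≈ 14.1136.
y_gold = 14.1136^0.41 ≈ 2.9604; c_gold = (1−0.41)·y_gold ≈ 1.7466.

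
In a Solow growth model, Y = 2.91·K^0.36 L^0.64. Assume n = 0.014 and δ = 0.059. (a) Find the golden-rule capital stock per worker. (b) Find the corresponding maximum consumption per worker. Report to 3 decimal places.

The effective depreciation rate is n + δ = 0.014 + 0.059 = 0.073.
At the golden rule the marginal product of capital equals n+δ: 0.36·2.91·k^(0.36−1) = 0.073. Solving, k_gold = (0.36·2.91/0.073)^(1/0.64) ≈ 64.2116.
y_gold = 2.91·64.2116^0.36 ≈ 13.0207; c_gold = y_gold − 0.073·k_gold ≈ 8.3332.

(a) k_gold ≈ 64.212; (b) c_gold ≈ 8.333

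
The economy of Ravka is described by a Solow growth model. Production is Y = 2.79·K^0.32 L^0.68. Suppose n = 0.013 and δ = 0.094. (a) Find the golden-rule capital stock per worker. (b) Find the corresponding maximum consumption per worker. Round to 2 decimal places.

Break-even investment rate: n + δ = 0.013 + 0.094 = 0.107.
Maximizing c = f(k) − (n+δ)·k gives f'(k) = n+δ, i.e. 0.32·2.79·k^(0.32−1) = 0.107, so k_gold = (0.32·2.79/0.107)^(1/0.68) ≈ 22.6442.
y_gold = 2.79·22.6442^0.32 ≈ 7.5716; c_gold = y_gold − 0.107·k_gold ≈ 5.1487.

(a) k_gold ≈ 22.64; (b) c_gold ≈ 5.15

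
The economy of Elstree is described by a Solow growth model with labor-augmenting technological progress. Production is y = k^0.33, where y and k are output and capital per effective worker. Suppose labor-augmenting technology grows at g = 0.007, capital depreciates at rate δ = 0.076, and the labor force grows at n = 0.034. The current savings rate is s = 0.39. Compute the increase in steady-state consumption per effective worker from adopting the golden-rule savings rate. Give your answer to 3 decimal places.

Break-even investment rate: n + g + δ = 0.034 + 0.007 + 0.076 = 0.117.
Current steady state (s = 0.39): k* = (0.39/0.117)^(1/0.67) ≈ 6.0314, y* = 6.0314^0.33 ≈ 1.8094, c* = (1−0.39)·1.8094 ≈ 1.1037.
At the golden rule the marginal product of capital equals n+g+δ: 0.33·k^(0.33−1) = 0.117. Solving, k_gold = (0.33/0.117)^(1/0.67) ≈ 4.7004.
y_gold = 4.7004^0.33 ≈ 1.6665, c_gold = y_gold − 0.117·k_gold ≈ 1.1166.
Gain: Δc = 1.1166 − 1.1037 ≈ 0.0128.

Δc ≈ 0.013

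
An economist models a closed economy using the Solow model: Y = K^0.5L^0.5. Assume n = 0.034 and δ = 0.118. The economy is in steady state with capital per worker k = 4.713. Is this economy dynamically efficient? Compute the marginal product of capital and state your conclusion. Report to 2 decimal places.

dynamically efficient; MPK ≈ 0.23

n + δ = 0.034 + 0.118 = 0.152.
MPK = 0.5·k^(0.5−1) = 0.5·4.713^(-0.5) ≈ 0.2303.
MPK > 0.152, so the economy is dynamically efficient (under-saving).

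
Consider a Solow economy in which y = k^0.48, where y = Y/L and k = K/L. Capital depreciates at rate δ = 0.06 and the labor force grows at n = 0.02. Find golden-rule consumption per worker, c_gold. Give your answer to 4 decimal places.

c_gold ≈ 2.7183

Break-even investment rate: n + δ = 0.02 + 0.06 = 0.08.
At the golden rule the marginal product of capital equals n+δ: 0.48·k^(0.48−1) = 0.08. Solving, k_gold = (0.48/0.08)^(1/0.52) ≈ 31.3650.
y_gold = 31.3650^0.48 ≈ 5.2275.
c_gold = y_gold − (n+δ)·k_gold = 5.2275 − 0.08·31.3650 ≈ 2.7183.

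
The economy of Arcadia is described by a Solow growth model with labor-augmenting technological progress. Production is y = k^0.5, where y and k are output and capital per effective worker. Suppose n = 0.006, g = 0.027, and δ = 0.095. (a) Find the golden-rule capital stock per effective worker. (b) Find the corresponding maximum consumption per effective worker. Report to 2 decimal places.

(a) k_gold ≈ 15.26; (b) c_gold ≈ 1.95

n + g + δ = 0.006 + 0.027 + 0.095 = 0.128.
Maximizing c = f(k) − (n+g+δ)·k gives f'(k) = n+g+δ, i.e. 0.5·k^(0.5−1) = 0.128, so k_gold = (0.5/0.128)^(1/0.5) ≈ 15.2588.
y_gold = 15.2588^0.5 ≈ 3.9062; c_gold = y_gold − 0.128·k_gold ≈ 1.9531.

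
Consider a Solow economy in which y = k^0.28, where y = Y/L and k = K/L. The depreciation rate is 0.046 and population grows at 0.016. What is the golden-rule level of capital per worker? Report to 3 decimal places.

The effective depreciation rate is n + δ = 0.016 + 0.046 = 0.062.
Maximizing c = f(k) − (n+δ)·k gives f'(k) = n+δ, i.e. 0.28·k^(0.28−1) = 0.062, so k_gold = (0.28/0.062)^(1/0.72) ≈ 8.1170.

k_gold ≈ 8.117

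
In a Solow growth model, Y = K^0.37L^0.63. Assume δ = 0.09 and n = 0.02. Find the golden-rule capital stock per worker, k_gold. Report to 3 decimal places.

k_gold ≈ 6.858

The effective depreciation rate is n + δ = 0.02 + 0.09 = 0.11.
Setting f'(k) = n+δ gives 0.37·k^(0.37−1) = 0.11, hence k_gold = (0.37/0.11)^(1/0.63) ≈ 6.8581.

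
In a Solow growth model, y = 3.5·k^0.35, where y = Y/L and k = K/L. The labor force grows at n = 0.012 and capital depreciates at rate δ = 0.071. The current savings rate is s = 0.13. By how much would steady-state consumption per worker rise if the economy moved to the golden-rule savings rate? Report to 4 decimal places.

Capital per worker breaks even when investment replaces (n + δ)·k; here n + δ = 0.083.
Current steady state (s = 0.13): k* = (0.13·3.5/0.083)^(1/0.65) ≈ 13.7032, y* = 3.5·13.7032^0.35 ≈ 8.7489, c* = (1−0.13)·8.7489 ≈ 7.6116.
Golden rule sets MPK = n+δ: 0.35·3.5·k^(0.35−1) = 0.083, so k_gold = (0.35·3.5/0.083)^(1/0.65) ≈ 62.8855.
y_gold = 3.5·62.8855^0.35 ≈ 14.9129, c_gold = y_gold − 0.083·k_gold ≈ 9.6934.
Gain: Δc = 9.6934 − 7.6116 ≈ 2.0818.

Δc ≈ 2.0818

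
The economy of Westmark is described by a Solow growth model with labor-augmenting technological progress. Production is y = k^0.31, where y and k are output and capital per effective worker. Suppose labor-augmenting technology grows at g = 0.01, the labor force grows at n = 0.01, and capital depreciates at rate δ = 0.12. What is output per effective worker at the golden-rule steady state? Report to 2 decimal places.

Capital per effective worker breaks even when investment replaces (n + g + δ)·k; here n + g + δ = 0.14.
At the golden rule the marginal product of capital equals n+g+δ: 0.31·k^(0.31−1) = 0.14. Solving, k_gold = (0.31/0.14)^(1/0.69) ≈ 3.1647.
Output: y_gold = k_gold^0.31 = 3.1647^0.31 ≈ 1.4292.

y_gold ≈ 1.43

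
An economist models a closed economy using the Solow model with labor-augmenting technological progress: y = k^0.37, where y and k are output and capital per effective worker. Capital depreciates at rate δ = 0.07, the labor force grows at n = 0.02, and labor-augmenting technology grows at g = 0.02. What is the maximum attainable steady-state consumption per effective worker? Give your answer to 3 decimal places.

c_gold ≈ 1.285

Break-even investment rate: n + g + δ = 0.02 + 0.02 + 0.07 = 0.11.
Setting f'(k) = n+g+δ gives 0.37·k^(0.37−1) = 0.11, hence k_gold = (0.37/0.11)^(1/0.63) ≈ 6.8581.
y_gold = 6.8581^0.37 ≈ 2.0389.
c_gold = y_gold − (n+g+δ)·k_gold = 2.0389 − 0.11·6.8581 ≈ 1.2845.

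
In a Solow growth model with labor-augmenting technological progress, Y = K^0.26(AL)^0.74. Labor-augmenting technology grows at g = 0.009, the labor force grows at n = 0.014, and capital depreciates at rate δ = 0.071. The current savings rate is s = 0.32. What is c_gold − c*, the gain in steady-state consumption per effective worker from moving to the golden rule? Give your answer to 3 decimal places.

n + g + δ = 0.014 + 0.009 + 0.071 = 0.094.
Current steady state (s = 0.32): k* = (0.32/0.094)^(1/0.74) ≈ 5.2354, y* = 5.2354^0.26 ≈ 1.5379, c* = (1−0.32)·1.5379 ≈ 1.0458.
Maximizing c = f(k) − (n+g+δ)·k gives f'(k) = n+g+δ, i.e. 0.26·k^(0.26−1) = 0.094, so k_gold = (0.26/0.094)^(1/0.74) ≈ 3.9545.
y_gold = 3.9545^0.26 ≈ 1.4297, c_gold = y_gold − 0.094·k_gold ≈ 1.0580.
Gain: Δc = 1.0580 − 1.0458 ≈ 0.0122.

Δc ≈ 0.012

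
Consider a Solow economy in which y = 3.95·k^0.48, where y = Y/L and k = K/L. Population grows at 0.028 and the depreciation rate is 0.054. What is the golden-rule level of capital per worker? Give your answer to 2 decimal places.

Capital per worker breaks even when investment replaces (n + δ)·k; here n + δ = 0.082.
At the golden rule the marginal product of capital equals n+δ: 0.48·3.95·k^(0.48−1) = 0.082. Solving, k_gold = (0.48·3.95/0.082)^(1/0.52) ≈ 419.8789.

k_gold ≈ 419.88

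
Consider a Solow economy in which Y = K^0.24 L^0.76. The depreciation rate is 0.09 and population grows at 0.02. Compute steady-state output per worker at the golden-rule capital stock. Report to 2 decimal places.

y_gold ≈ 1.28

Capital per worker breaks even when investment replaces (n + δ)·k; here n + δ = 0.11.
Setting f'(k) = n+δ gives 0.24·k^(0.24−1) = 0.11, hence k_gold = (0.24/0.11)^(1/0.76) ≈ 2.7913.
Output: y_gold = k_gold^0.24 = 2.7913^0.24 ≈ 1.2794.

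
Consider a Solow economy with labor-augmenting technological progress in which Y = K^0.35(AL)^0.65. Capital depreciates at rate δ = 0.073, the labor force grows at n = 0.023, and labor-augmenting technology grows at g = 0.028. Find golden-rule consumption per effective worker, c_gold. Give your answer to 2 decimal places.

Capital per effective worker breaks even when investment replaces (n + g + δ)·k; here n + g + δ = 0.124.
At the golden rule the marginal product of capital equals n+g+δ: 0.35·k^(0.35−1) = 0.124. Solving, k_gold = (0.35/0.124)^(1/0.65) ≈ 4.9352.
y_gold = 4.9352^0.35 ≈ 1.7485.
c_gold = y_gold − (n+g+δ)·k_gold = 1.7485 − 0.124·4.9352 ≈ 1.1365.

c_gold ≈ 1.14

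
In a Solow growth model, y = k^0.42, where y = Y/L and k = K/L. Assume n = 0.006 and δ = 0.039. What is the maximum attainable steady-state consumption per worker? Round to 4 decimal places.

The effective depreciation rate is n + δ = 0.006 + 0.039 = 0.045.
Golden rule sets MPK = n+δ: 0.42·k^(0.42−1) = 0.045, so k_gold = (0.42/0.045)^(1/0.58) ≈ 47.0411.
y_gold = 47.0411^0.42 ≈ 5.0401.
c_gold = y_gold − (n+δ)·k_gold = 5.0401 − 0.045·47.0411 ≈ 2.9233.

c_gold ≈ 2.9233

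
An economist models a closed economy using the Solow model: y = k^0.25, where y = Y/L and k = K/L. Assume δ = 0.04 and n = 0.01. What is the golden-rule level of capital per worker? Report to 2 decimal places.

k_gold ≈ 8.55

Break-even investment rate: n + δ = 0.01 + 0.04 = 0.05.
Golden rule sets MPK = n+δ: 0.25·k^(0.25−1) = 0.05, so k_gold = (0.25/0.05)^(1/0.75) ≈ 8.5499.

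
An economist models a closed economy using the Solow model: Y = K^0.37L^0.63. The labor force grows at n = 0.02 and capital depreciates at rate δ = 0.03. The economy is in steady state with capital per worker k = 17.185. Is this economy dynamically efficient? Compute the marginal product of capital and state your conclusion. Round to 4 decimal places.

dynamically efficient; MPK ≈ 0.0617

Capital per worker breaks even when investment replaces (n + δ)·k; here n + δ = 0.05.
MPK = 0.37·k^(0.37−1) = 0.37·17.185^(-0.63) ≈ 0.0617.
MPK > 0.05, so the economy is dynamically efficient (under-saving).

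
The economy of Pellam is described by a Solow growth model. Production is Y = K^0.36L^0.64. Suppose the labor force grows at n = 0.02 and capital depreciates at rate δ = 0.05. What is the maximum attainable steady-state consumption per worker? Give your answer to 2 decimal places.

Break-even investment rate: n + δ = 0.02 + 0.05 = 0.07.
Golden rule sets MPK = n+δ: 0.36·k^(0.36−1) = 0.07, so k_gold = (0.36/0.07)^(1/0.64) ≈ 12.9198.
y_gold = 12.9198^0.36 ≈ 2.5122.
c_gold = y_gold − (n+δ)·k_gold = 2.5122 − 0.07·12.9198 ≈ 1.6078.

c_gold ≈ 1.61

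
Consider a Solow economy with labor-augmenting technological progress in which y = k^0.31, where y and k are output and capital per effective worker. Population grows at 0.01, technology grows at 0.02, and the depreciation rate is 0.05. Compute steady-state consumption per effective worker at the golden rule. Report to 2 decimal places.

c_gold ≈ 1.27

The effective depreciation rate is n + g + δ = 0.01 + 0.02 + 0.05 = 0.08.
Maximizing c = f(k) − (n+g+δ)·k gives f'(k) = n+g+δ, i.e. 0.31·k^(0.31−1) = 0.08, so k_gold = (0.31/0.08)^(1/0.69) ≈ 7.1214.
y_gold = 7.1214^0.31 ≈ 1.8378.
c_gold = y_gold − (n+g+δ)·k_gold = 1.8378 − 0.08·7.1214 ≈ 1.2681.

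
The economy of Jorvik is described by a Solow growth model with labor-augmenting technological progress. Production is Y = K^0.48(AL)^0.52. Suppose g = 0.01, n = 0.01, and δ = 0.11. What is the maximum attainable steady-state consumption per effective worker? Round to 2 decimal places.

The effective depreciation rate is n + g + δ = 0.01 + 0.01 + 0.11 = 0.13.
At the golden rule the marginal product of capital equals n+g+δ: 0.48·k^(0.48−1) = 0.13. Solving, k_gold = (0.48/0.13)^(1/0.52) ≈ 12.3298.
y_gold = 12.3298^0.48 ≈ 3.3393.
c_gold = y_gold − (n+g+δ)·k_gold = 3.3393 − 0.13·12.3298 ≈ 1.7365.

c_gold ≈ 1.74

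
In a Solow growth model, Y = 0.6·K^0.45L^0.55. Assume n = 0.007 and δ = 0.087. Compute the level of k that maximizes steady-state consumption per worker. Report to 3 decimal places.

Capital per worker breaks even when investment replaces (n + δ)·k; here n + δ = 0.094.
At the golden rule the marginal product of capital equals n+δ: 0.45·0.6·k^(0.45−1) = 0.094. Solving, k_gold = (0.45·0.6/0.094)^(1/0.55) ≈ 6.8101.

k_gold ≈ 6.810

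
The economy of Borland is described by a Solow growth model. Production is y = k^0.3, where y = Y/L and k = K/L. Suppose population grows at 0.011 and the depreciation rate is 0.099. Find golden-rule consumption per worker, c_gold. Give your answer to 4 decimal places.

Break-even investment rate: n + δ = 0.011 + 0.099 = 0.11.
Setting f'(k) = n+δ gives 0.3·k^(0.3−1) = 0.11, hence k_gold = (0.3/0.11)^(1/0.7) ≈ 4.1925.
y_gold = 4.1925^0.3 ≈ 1.5372.
c_gold = y_gold − (n+δ)·k_gold = 1.5372 − 0.11·4.1925 ≈ 1.0761.

c_gold ≈ 1.0761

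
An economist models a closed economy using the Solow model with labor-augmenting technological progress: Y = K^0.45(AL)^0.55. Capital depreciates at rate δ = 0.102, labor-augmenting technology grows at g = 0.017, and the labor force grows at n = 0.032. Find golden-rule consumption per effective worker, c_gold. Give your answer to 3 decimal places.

n + g + δ = 0.032 + 0.017 + 0.102 = 0.151.
Setting f'(k) = n+g+δ gives 0.45·k^(0.45−1) = 0.151, hence k_gold = (0.45/0.151)^(1/0.55) ≈ 7.2819.
y_gold = 7.2819^0.45 ≈ 2.4435.
c_gold = y_gold − (n+g+δ)·k_gold = 2.4435 − 0.151·7.2819 ≈ 1.3439.

c_gold ≈ 1.344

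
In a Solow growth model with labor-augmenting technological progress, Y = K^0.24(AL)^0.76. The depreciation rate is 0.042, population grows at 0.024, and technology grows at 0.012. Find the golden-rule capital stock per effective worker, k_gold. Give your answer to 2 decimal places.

k_gold ≈ 4.39

n + g + δ = 0.024 + 0.012 + 0.042 = 0.078.
Maximizing c = f(k) − (n+g+δ)·k gives f'(k) = n+g+δ, i.e. 0.24·k^(0.24−1) = 0.078, so k_gold = (0.24/0.078)^(1/0.76) ≈ 4.3879.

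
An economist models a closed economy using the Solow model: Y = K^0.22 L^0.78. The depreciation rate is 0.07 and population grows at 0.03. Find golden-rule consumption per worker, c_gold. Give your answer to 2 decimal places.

Break-even investment rate: n + δ = 0.03 + 0.07 = 0.1.
Golden rule sets MPK = n+δ: 0.22·k^(0.22−1) = 0.1, so k_gold = (0.22/0.1)^(1/0.78) ≈ 2.7479.
y_gold = 2.7479^0.22 ≈ 1.2491.
c_gold = y_gold − (n+δ)·k_gold = 1.2491 − 0.1·2.7479 ≈ 0.9743.

c_gold ≈ 0.97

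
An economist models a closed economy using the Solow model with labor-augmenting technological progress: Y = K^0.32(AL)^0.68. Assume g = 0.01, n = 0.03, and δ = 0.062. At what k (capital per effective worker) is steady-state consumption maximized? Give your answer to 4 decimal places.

k_gold ≈ 5.3730

n + g + δ = 0.03 + 0.01 + 0.062 = 0.102.
Maximizing c = f(k) − (n+g+δ)·k gives f'(k) = n+g+δ, i.e. 0.32·k^(0.32−1) = 0.102, so k_gold = (0.32/0.102)^(1/0.68) ≈ 5.3730.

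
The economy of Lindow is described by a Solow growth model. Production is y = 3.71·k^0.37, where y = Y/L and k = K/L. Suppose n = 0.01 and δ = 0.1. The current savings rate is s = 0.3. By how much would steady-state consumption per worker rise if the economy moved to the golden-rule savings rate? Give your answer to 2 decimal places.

Break-even investment rate: n + δ = 0.01 + 0.1 = 0.11.
Current steady state (s = 0.3): k* = (0.3·3.71/0.11)^(1/0.63) ≈ 39.3913, y* = 3.71·39.3913^0.37 ≈ 14.4435, c* = (1−0.3)·14.4435 ≈ 10.1104.
Golden rule sets MPK = n+δ: 0.37·3.71·k^(0.37−1) = 0.11, so k_gold = (0.37·3.71/0.11)^(1/0.63) ≈ 54.9507.
y_gold = 3.71·54.9507^0.37 ≈ 16.3367, c_gold = y_gold − 0.11·k_gold ≈ 10.2921.
Gain: Δc = 10.2921 − 10.1104 ≈ 0.1817.

Δc ≈ 0.18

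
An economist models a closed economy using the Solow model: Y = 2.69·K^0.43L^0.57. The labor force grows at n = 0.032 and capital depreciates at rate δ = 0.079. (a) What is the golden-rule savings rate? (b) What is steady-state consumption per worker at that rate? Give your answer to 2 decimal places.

(a) s_gold = 0.43; (b) c_gold ≈ 8.98

Break-even investment rate: n + δ = 0.032 + 0.079 = 0.111.
For Cobb-Douglas, s_gold equals capital's share: s_gold = 0.43.
Golden rule sets MPK = n+δ: 0.43·2.69·k^(0.43−1) = 0.111, so k_gold = (0.43·2.69/0.111)^(1/0.57) ≈ 61.0640.
y_gold = 2.69·61.0640^0.43 ≈ 15.7630; c_gold = (1−0.43)·y_gold ≈ 8.9849.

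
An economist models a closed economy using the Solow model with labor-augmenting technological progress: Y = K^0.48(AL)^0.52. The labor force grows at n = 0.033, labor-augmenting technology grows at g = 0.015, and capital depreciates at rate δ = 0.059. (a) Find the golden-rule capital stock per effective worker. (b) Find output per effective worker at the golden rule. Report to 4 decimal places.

(a) k_gold ≈ 17.9297; (b) y_gold ≈ 3.9968

The effective depreciation rate is n + g + δ = 0.033 + 0.015 + 0.059 = 0.107.
At the golden rule the marginal product of capital equals n+g+δ: 0.48·k^(0.48−1) = 0.107. Solving, k_gold = (0.48/0.107)^(1/0.52) ≈ 17.9297.
y_gold = 17.9297^0.48 ≈ 3.9968.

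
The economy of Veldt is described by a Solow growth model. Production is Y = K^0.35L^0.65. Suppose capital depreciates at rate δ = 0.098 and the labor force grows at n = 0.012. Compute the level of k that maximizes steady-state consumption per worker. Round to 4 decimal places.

k_gold ≈ 5.9340

Capital per worker breaks even when investment replaces (n + δ)·k; here n + δ = 0.11.
Maximizing c = f(k) − (n+δ)·k gives f'(k) = n+δ, i.e. 0.35·k^(0.35−1) = 0.11, so k_gold = (0.35/0.11)^(1/0.65) ≈ 5.9340.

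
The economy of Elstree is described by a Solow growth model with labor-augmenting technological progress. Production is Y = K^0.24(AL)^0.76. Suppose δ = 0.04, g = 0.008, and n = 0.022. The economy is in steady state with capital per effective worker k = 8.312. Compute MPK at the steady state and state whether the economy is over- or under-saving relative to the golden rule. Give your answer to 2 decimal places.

over-saving; MPK ≈ 0.05

Capital per effective worker breaks even when investment replaces (n + g + δ)·k; here n + g + δ = 0.07.
MPK = 0.24·k^(0.24−1) = 0.24·8.312^(-0.76) ≈ 0.0480.
MPK < 0.07, so the economy is dynamically inefficient (over-saving).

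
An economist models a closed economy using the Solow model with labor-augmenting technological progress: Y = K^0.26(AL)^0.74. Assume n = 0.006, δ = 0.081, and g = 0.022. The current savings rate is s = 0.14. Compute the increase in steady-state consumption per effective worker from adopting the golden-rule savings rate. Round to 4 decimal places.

Δc ≈ 0.0653

The effective depreciation rate is n + g + δ = 0.006 + 0.022 + 0.081 = 0.109.
Current steady state (s = 0.14): k* = (0.14/0.109)^(1/0.74) ≈ 1.4025, y* = 1.4025^0.26 ≈ 1.0919, c* = (1−0.14)·1.0919 ≈ 0.9391.
At the golden rule the marginal product of capital equals n+g+δ: 0.26·k^(0.26−1) = 0.109. Solving, k_gold = (0.26/0.109)^(1/0.74) ≈ 3.2374.
y_gold = 3.2374^0.26 ≈ 1.3572, c_gold = y_gold − 0.109·k_gold ≈ 1.0043.
Gain: Δc = 1.0043 − 0.9391 ≈ 0.0653.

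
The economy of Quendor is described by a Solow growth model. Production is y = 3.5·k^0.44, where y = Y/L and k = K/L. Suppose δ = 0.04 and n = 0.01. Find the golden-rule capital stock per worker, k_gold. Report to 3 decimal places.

k_gold ≈ 455.120

The effective depreciation rate is n + δ = 0.01 + 0.04 = 0.05.
Maximizing c = f(k) − (n+δ)·k gives f'(k) = n+δ, i.e. 0.44·3.5·k^(0.44−1) = 0.05, so k_gold = (0.44·3.5/0.05)^(1/0.56) ≈ 455.1204.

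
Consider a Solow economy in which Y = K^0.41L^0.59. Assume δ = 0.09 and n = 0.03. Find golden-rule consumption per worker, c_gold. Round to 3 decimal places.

Capital per worker breaks even when investment replaces (n + δ)·k; here n + δ = 0.12.
At the golden rule the marginal product of capital equals n+δ: 0.41·k^(0.41−1) = 0.12. Solving, k_gold = (0.41/0.12)^(1/0.59) ≈ 8.0244.
y_gold = 8.0244^0.41 ≈ 2.3486.
c_gold = y_gold − (n+δ)·k_gold = 2.3486 − 0.12·8.0244 ≈ 1.3857.

c_gold ≈ 1.386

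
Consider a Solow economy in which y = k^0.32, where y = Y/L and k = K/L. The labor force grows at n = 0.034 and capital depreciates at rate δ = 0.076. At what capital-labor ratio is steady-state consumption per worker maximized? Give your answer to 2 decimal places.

Break-even investment rate: n + δ = 0.034 + 0.076 = 0.11.
Setting f'(k) = n+δ gives 0.32·k^(0.32−1) = 0.11, hence k_gold = (0.32/0.11)^(1/0.68) ≈ 4.8083.

k_gold ≈ 4.81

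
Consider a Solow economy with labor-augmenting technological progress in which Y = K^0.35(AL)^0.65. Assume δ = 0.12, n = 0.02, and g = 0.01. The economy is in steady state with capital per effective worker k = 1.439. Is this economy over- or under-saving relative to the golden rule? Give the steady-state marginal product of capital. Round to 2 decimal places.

under-saving; MPK ≈ 0.28

n + g + δ = 0.02 + 0.01 + 0.12 = 0.15.
MPK = 0.35·k^(0.35−1) = 0.35·1.439^(-0.65) ≈ 0.2763.
MPK > 0.15, so the economy is dynamically efficient (under-saving).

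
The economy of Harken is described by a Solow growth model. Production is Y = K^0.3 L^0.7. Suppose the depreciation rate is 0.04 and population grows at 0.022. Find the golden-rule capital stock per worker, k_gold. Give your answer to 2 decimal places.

The effective depreciation rate is n + δ = 0.022 + 0.04 = 0.062.
Maximizing c = f(k) − (n+δ)·k gives f'(k) = n+δ, i.e. 0.3·k^(0.3−1) = 0.062, so k_gold = (0.3/0.062)^(1/0.7) ≈ 9.5101.

k_gold ≈ 9.51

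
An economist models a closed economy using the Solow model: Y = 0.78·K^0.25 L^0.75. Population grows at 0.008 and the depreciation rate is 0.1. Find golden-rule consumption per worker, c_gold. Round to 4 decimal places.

c_gold ≈ 0.7123

n + δ = 0.008 + 0.1 = 0.108.
Setting f'(k) = n+δ gives 0.25·0.78·k^(0.25−1) = 0.108, hence k_gold = (0.25·0.78/0.108)^(1/0.75) ≈ 2.1986.
y_gold = 0.78·2.1986^0.25 ≈ 0.9498.
c_gold = y_gold − (n+δ)·k_gold = 0.9498 − 0.108·2.1986 ≈ 0.7123.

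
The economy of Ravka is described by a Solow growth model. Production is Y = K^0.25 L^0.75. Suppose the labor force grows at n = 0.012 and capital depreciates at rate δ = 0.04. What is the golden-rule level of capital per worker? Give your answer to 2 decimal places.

k_gold ≈ 8.11

Capital per worker breaks even when investment replaces (n + δ)·k; here n + δ = 0.052.
At the golden rule the marginal product of capital equals n+δ: 0.25·k^(0.25−1) = 0.052. Solving, k_gold = (0.25/0.052)^(1/0.75) ≈ 8.1143.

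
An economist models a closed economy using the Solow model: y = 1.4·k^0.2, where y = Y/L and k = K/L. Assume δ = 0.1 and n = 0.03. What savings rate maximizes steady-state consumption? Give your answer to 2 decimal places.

s_gold = 0.20

The effective depreciation rate is n + δ = 0.03 + 0.1 = 0.13.
At the golden rule MPK = n+δ, and in any Cobb-Douglas steady state s = (n+δ)·k/y = MPK·k/y = capital's share 0.2.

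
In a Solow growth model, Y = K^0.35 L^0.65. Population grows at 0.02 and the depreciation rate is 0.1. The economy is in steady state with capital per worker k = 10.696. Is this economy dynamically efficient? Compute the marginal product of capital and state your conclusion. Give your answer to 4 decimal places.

The effective depreciation rate is n + δ = 0.02 + 0.1 = 0.12.
MPK = 0.35·k^(0.35−1) = 0.35·10.696^(-0.65) ≈ 0.0750.
MPK < 0.12, so the economy is dynamically inefficient (over-saving).

dynamically inefficient; MPK ≈ 0.0750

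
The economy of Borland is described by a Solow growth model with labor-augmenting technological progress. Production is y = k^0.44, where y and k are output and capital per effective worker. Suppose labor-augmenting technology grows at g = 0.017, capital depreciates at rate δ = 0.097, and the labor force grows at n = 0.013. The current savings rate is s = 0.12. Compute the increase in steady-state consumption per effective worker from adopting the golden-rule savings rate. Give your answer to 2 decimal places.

Δc ≈ 0.64

Break-even investment rate: n + g + δ = 0.013 + 0.017 + 0.097 = 0.127.
Current steady state (s = 0.12): k* = (0.12/0.127)^(1/0.56) ≈ 0.9037, y* = 0.9037^0.44 ≈ 0.9564, c* = (1−0.12)·0.9564 ≈ 0.8417.
Golden rule sets MPK = n+g+δ: 0.44·k^(0.44−1) = 0.127, so k_gold = (0.44/0.127)^(1/0.56) ≈ 9.1973.
y_gold = 9.1973^0.44 ≈ 2.6547, c_gold = y_gold − 0.127·k_gold ≈ 1.4866.
Gain: Δc = 1.4866 − 0.8417 ≈ 0.6450.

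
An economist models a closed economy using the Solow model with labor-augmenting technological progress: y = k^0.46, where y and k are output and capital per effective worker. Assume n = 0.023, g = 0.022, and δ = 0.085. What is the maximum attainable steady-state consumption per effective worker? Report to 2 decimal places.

n + g + δ = 0.023 + 0.022 + 0.085 = 0.13.
At the golden rule the marginal product of capital equals n+g+δ: 0.46·k^(0.46−1) = 0.13. Solving, k_gold = (0.46/0.13)^(1/0.54) ≈ 10.3830.
y_gold = 10.3830^0.46 ≈ 2.9343.
c_gold = y_gold − (n+g+δ)·k_gold = 2.9343 − 0.13·10.3830 ≈ 1.5845.

c_gold ≈ 1.58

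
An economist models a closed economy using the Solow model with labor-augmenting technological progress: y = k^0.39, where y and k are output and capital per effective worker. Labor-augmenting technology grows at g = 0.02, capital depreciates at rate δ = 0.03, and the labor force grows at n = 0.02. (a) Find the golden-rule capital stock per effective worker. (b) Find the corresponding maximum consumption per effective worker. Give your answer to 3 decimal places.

(a) k_gold ≈ 16.707; (b) c_gold ≈ 1.829

Capital per effective worker breaks even when investment replaces (n + g + δ)·k; here n + g + δ = 0.07.
At the golden rule the marginal product of capital equals n+g+δ: 0.39·k^(0.39−1) = 0.07. Solving, k_gold = (0.39/0.07)^(1/0.61) ≈ 16.7069.
y_gold = 16.7069^0.39 ≈ 2.9987; c_gold = y_gold − 0.07·k_gold ≈ 1.8292.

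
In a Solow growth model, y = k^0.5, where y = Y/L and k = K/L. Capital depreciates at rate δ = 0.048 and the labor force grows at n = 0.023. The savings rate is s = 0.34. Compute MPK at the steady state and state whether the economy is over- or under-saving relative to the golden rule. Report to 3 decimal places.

under-saving; MPK ≈ 0.104

The effective depreciation rate is n + δ = 0.023 + 0.048 = 0.071.
Steady-state k*: s·k^0.5 = 0.071·k gives k* = (0.34/0.071)^(1/0.5) ≈ 22.9320.
MPK = 0.5·22.9320^(-0.5) ≈ 0.1044.
MPK > n+δ = 0.071, so the economy is dynamically efficient (under-saving).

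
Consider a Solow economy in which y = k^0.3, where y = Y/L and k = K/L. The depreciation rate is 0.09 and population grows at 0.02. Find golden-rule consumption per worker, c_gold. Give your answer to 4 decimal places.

c_gold ≈ 1.0761

Capital per worker breaks even when investment replaces (n + δ)·k; here n + δ = 0.11.
Golden rule sets MPK = n+δ: 0.3·k^(0.3−1) = 0.11, so k_gold = (0.3/0.11)^(1/0.7) ≈ 4.1925.
y_gold = 4.1925^0.3 ≈ 1.5372.
c_gold = y_gold − (n+δ)·k_gold = 1.5372 − 0.11·4.1925 ≈ 1.0761.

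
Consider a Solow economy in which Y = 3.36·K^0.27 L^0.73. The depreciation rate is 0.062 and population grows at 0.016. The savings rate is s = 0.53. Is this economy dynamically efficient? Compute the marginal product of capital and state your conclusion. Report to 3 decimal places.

Break-even investment rate: n + δ = 0.016 + 0.062 = 0.078.
Steady-state k*: s·A·k^0.27 = 0.078·k gives k* = (0.53·3.36/0.078)^(1/0.73) ≈ 72.6084.
MPK = 0.27·3.36·72.6084^(-0.73) ≈ 0.0397.
MPK < n+δ = 0.078, so the economy is dynamically inefficient (over-saving).

dynamically inefficient; MPK ≈ 0.040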